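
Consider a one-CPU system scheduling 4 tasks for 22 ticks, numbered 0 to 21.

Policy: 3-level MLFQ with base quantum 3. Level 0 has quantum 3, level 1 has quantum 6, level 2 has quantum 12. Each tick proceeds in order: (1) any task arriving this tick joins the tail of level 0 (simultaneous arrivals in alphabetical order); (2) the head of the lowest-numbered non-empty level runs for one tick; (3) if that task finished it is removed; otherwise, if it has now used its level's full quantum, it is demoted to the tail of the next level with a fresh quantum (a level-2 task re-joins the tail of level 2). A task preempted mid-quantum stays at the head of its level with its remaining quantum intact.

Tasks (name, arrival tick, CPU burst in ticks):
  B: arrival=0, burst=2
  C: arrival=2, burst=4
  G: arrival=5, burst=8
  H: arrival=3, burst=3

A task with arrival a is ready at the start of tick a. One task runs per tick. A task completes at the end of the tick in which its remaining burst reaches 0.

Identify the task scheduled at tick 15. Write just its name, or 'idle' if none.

t=0: L0/L1/L2 = B/-/- → run B
t=1: L0/L1/L2 = B/-/- → run B
t=2: L0/L1/L2 = C/-/- → run C
t=3: L0/L1/L2 = CH/-/- → run C
t=4: L0/L1/L2 = CH/-/- → run C
t=5: L0/L1/L2 = HG/C/- → run H
t=6: L0/L1/L2 = HG/C/- → run H
t=7: L0/L1/L2 = HG/C/- → run H
t=8: L0/L1/L2 = G/C/- → run G
t=9: L0/L1/L2 = G/C/- → run G
t=10: L0/L1/L2 = G/C/- → run G
t=11: L0/L1/L2 = -/CG/- → run C
t=12: L0/L1/L2 = -/G/- → run G
t=13: L0/L1/L2 = -/G/- → run G
t=14: L0/L1/L2 = -/G/- → run G
t=15: L0/L1/L2 = -/G/- → run G
t=16: L0/L1/L2 = -/G/- → run G
t=17: (idle)
t=18: (idle)
t=19: (idle)
t=20: (idle)
t=21: (idle)

running at tick 15 = G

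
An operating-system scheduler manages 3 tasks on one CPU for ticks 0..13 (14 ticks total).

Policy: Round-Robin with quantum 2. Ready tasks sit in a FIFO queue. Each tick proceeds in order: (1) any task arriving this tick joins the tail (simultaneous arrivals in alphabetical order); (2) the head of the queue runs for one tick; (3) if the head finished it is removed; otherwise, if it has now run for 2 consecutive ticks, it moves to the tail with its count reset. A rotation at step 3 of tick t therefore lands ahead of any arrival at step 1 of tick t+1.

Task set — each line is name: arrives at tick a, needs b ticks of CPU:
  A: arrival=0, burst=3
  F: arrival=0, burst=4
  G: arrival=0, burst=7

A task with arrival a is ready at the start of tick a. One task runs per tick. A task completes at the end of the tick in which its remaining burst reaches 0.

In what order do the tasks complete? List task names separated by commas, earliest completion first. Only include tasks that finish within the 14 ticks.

completion order = A, F, G

t=0: queue=[A,F,G] q_used=0 → run A
t=1: queue=[A,F,G] q_used=1 → run A
t=2: queue=[F,G,A] q_used=0 → run F
t=3: queue=[F,G,A] q_used=1 → run F
t=4: queue=[G,A,F] q_used=0 → run G
t=5: queue=[G,A,F] q_used=1 → run G
t=6: queue=[A,F,G] q_used=0 → run A
t=7: queue=[F,G] q_used=0 → run F
t=8: queue=[F,G] q_used=1 → run F
t=9: queue=[G] q_used=0 → run G
t=10: queue=[G] q_used=1 → run G
t=11: queue=[G] q_used=0 → run G
t=12: queue=[G] q_used=1 → run G
t=13: queue=[G] q_used=0 → run G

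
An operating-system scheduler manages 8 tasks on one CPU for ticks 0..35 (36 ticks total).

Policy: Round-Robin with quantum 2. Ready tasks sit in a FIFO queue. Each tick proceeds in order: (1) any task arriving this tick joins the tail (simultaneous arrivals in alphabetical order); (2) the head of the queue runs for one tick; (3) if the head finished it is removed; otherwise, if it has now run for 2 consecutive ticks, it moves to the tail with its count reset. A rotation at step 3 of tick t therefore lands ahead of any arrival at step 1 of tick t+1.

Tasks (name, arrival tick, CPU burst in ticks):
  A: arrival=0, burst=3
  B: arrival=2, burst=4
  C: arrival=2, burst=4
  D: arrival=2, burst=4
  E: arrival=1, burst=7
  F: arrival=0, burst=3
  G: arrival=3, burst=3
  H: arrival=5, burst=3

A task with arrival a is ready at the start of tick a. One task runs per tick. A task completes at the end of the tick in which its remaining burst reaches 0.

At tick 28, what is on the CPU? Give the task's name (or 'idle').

running at tick 28 = E

t=0: queue=[A,F] q_used=0 → run A
t=1: queue=[A,F,E] q_used=1 → run A
t=2: queue=[F,E,A,B,C,D] q_used=0 → run F
t=3: queue=[F,E,A,B,C,D,G] q_used=1 → run F
t=4: queue=[E,A,B,C,D,G,F] q_used=0 → run E
t=5: queue=[E,A,B,C,D,G,F,H] q_used=1 → run E
t=6: queue=[A,B,C,D,G,F,H,E] q_used=0 → run A
t=7: queue=[B,C,D,G,F,H,E] q_used=0 → run B
t=8: queue=[B,C,D,G,F,H,E] q_used=1 → run B
t=9: queue=[C,D,G,F,H,E,B] q_used=0 → run C
t=10: queue=[C,D,G,F,H,E,B] q_used=1 → run C
t=11: queue=[D,G,F,H,E,B,C] q_used=0 → run D
t=12: queue=[D,G,F,H,E,B,C] q_used=1 → run D
t=13: queue=[G,F,H,E,B,C,D] q_used=0 → run G
t=14: queue=[G,F,H,E,B,C,D] q_used=1 → run G
t=15: queue=[F,H,E,B,C,D,G] q_used=0 → run F
t=16: queue=[H,E,B,C,D,G] q_used=0 → run H
t=17: queue=[H,E,B,C,D,G] q_used=1 → run H
t=18: queue=[E,B,C,D,G,H] q_used=0 → run E
t=19: queue=[E,B,C,D,G,H] q_used=1 → run E
t=20: queue=[B,C,D,G,H,E] q_used=0 → run B
t=21: queue=[B,C,D,G,H,E] q_used=1 → run B
t=22: queue=[C,D,G,H,E] q_used=0 → run C
t=23: queue=[C,D,G,H,E] q_used=1 → run C
t=24: queue=[D,G,H,E] q_used=0 → run D
t=25: queue=[D,G,H,E] q_used=1 → run D
t=26: queue=[G,H,E] q_used=0 → run G
t=27: queue=[H,E] q_used=0 → run H
t=28: queue=[E] q_used=0 → run E
t=29: queue=[E] q_used=1 → run E
t=30: queue=[E] q_used=0 → run E
t=31: (idle)
t=32: (idle)
t=33: (idle)
t=34: (idle)
t=35: (idle)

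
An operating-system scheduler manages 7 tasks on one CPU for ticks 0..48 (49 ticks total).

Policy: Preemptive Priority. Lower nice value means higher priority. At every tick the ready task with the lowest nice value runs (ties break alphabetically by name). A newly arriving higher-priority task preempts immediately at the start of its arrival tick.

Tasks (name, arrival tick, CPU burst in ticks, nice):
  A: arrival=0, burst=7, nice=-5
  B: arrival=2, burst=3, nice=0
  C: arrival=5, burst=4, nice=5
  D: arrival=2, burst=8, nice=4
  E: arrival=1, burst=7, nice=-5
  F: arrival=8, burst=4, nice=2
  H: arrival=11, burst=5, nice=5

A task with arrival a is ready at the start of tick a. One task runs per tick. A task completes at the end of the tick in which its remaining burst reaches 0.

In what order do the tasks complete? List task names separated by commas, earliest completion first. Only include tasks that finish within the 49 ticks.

t=0: ready={A} → run A
t=1: ready={A,E} → run A
t=2: ready={A,B,D,E} → run A
t=3: ready={A,B,D,E} → run A
t=4: ready={A,B,D,E} → run A
t=5: ready={A,B,C,D,E} → run A
t=6: ready={A,B,C,D,E} → run A
t=7: ready={B,C,D,E} → run E
t=8: ready={B,C,D,E,F} → run E
t=9: ready={B,C,D,E,F} → run E
t=10: ready={B,C,D,E,F} → run E
t=11: ready={B,C,D,E,F,H} → run E
t=12: ready={B,C,D,E,F,H} → run E
t=13: ready={B,C,D,E,F,H} → run E
t=14: ready={B,C,D,F,H} → run B
t=15: ready={B,C,D,F,H} → run B
t=16: ready={B,C,D,F,H} → run B
t=17: ready={C,D,F,H} → run F
t=18: ready={C,D,F,H} → run F
t=19: ready={C,D,F,H} → run F
t=20: ready={C,D,F,H} → run F
t=21: ready={C,D,H} → run D
t=22: ready={C,D,H} → run D
t=23: ready={C,D,H} → run D
t=24: ready={C,D,H} → run D
t=25: ready={C,D,H} → run D
t=26: ready={C,D,H} → run D
t=27: ready={C,D,H} → run D
t=28: ready={C,D,H} → run D
t=29: ready={C,H} → run C
t=30: ready={C,H} → run C
t=31: ready={C,H} → run C
t=32: ready={C,H} → run C
t=33: ready={H} → run H
t=34: ready={H} → run H
t=35: ready={H} → run H
t=36: ready={H} → run H
t=37: ready={H} → run H
t=38: (idle)
t=39: (idle)
t=40: (idle)
t=41: (idle)
t=42: (idle)
t=43: (idle)
t=44: (idle)
t=45: (idle)
t=46: (idle)
t=47: (idle)
t=48: (idle)

completion order = A, E, B, F, D, C, H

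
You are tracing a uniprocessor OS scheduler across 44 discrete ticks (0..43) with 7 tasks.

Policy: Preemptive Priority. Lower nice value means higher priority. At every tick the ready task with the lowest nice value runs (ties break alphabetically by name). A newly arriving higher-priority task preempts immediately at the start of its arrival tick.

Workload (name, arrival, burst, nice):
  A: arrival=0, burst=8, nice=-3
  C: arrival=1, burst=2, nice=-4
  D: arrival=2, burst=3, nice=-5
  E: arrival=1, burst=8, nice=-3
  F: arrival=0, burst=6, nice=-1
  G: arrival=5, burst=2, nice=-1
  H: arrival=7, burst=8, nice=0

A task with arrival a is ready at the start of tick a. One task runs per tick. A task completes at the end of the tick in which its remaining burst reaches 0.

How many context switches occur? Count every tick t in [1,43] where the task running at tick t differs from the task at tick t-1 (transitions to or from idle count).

t=0: ready={A,F} → run A
t=1: ready={A,C,E,F} → run C
t=2: ready={A,C,D,E,F} → run D
t=3: ready={A,C,D,E,F} → run D
t=4: ready={A,C,D,E,F} → run D
t=5: ready={A,C,E,F,G} → run C
t=6: ready={A,E,F,G} → run A
t=7: ready={A,E,F,G,H} → run A
t=8: ready={A,E,F,G,H} → run A
t=9: ready={A,E,F,G,H} → run A
t=10: ready={A,E,F,G,H} → run A
t=11: ready={A,E,F,G,H} → run A
t=12: ready={A,E,F,G,H} → run A
t=13: ready={E,F,G,H} → run E
t=14: ready={E,F,G,H} → run E
t=15: ready={E,F,G,H} → run E
t=16: ready={E,F,G,H} → run E
t=17: ready={E,F,G,H} → run E
t=18: ready={E,F,G,H} → run E
t=19: ready={E,F,G,H} → run E
t=20: ready={E,F,G,H} → run E
t=21: ready={F,G,H} → run F
t=22: ready={F,G,H} → run F
t=23: ready={F,G,H} → run F
t=24: ready={F,G,H} → run F
t=25: ready={F,G,H} → run F
t=26: ready={F,G,H} → run F
t=27: ready={G,H} → run G
t=28: ready={G,H} → run G
t=29: ready={H} → run H
t=30: ready={H} → run H
t=31: ready={H} → run H
t=32: ready={H} → run H
t=33: ready={H} → run H
t=34: ready={H} → run H
t=35: ready={H} → run H
t=36: ready={H} → run H
t=37: (idle)
t=38: (idle)
t=39: (idle)
t=40: (idle)
t=41: (idle)
t=42: (idle)
t=43: (idle)

context switches = 9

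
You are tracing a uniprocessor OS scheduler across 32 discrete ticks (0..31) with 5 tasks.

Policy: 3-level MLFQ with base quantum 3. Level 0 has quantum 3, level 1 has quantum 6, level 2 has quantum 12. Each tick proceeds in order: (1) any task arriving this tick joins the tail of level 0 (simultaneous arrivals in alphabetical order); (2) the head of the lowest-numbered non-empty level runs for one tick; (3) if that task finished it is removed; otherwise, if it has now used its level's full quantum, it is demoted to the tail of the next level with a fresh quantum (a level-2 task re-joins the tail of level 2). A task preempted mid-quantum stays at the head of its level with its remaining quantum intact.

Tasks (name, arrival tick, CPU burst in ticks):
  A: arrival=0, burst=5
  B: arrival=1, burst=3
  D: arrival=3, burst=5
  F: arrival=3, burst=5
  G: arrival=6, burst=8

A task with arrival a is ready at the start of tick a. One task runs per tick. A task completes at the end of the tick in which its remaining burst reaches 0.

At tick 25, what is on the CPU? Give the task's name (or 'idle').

t=0: L0/L1/L2 = A/-/- → run A
t=1: L0/L1/L2 = AB/-/- → run A
t=2: L0/L1/L2 = AB/-/- → run A
t=3: L0/L1/L2 = BDF/A/- → run B
t=4: L0/L1/L2 = BDF/A/- → run B
t=5: L0/L1/L2 = BDF/A/- → run B
t=6: L0/L1/L2 = DFG/A/- → run D
t=7: L0/L1/L2 = DFG/A/- → run D
t=8: L0/L1/L2 = DFG/A/- → run D
t=9: L0/L1/L2 = FG/AD/- → run F
t=10: L0/L1/L2 = FG/AD/- → run F
t=11: L0/L1/L2 = FG/AD/- → run F
t=12: L0/L1/L2 = G/ADF/- → run G
t=13: L0/L1/L2 = G/ADF/- → run G
t=14: L0/L1/L2 = G/ADF/- → run G
t=15: L0/L1/L2 = -/ADFG/- → run A
t=16: L0/L1/L2 = -/ADFG/- → run A
t=17: L0/L1/L2 = -/DFG/- → run D
t=18: L0/L1/L2 = -/DFG/- → run D
t=19: L0/L1/L2 = -/FG/- → run F
t=20: L0/L1/L2 = -/FG/- → run F
t=21: L0/L1/L2 = -/G/- → run G
t=22: L0/L1/L2 = -/G/- → run G
t=23: L0/L1/L2 = -/G/- → run G
t=24: L0/L1/L2 = -/G/- → run G
t=25: L0/L1/L2 = -/G/- → run G
t=26: (idle)
t=27: (idle)
t=28: (idle)
t=29: (idle)
t=30: (idle)
t=31: (idle)

running at tick 25 = G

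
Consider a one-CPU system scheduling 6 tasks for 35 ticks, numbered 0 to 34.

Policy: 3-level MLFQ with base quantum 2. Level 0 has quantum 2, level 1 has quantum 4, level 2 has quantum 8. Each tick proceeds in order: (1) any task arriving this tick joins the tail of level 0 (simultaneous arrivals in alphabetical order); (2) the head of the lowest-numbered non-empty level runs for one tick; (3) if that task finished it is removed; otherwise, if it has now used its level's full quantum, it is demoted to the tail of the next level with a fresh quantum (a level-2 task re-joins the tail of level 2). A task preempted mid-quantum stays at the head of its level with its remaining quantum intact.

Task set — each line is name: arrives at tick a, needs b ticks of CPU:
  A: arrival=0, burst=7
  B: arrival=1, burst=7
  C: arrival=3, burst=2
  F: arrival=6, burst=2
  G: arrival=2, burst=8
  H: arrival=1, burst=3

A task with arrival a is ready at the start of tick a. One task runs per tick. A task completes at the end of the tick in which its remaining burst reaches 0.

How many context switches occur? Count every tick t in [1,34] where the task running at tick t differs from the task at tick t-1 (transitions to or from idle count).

context switches = 13

t=0: L0/L1/L2 = A/-/- → run A
t=1: L0/L1/L2 = ABH/-/- → run A
t=2: L0/L1/L2 = BHG/A/- → run B
t=3: L0/L1/L2 = BHGC/A/- → run B
t=4: L0/L1/L2 = HGC/AB/- → run H
t=5: L0/L1/L2 = HGC/AB/- → run H
t=6: L0/L1/L2 = GCF/ABH/- → run G
t=7: L0/L1/L2 = GCF/ABH/- → run G
t=8: L0/L1/L2 = CF/ABHG/- → run C
t=9: L0/L1/L2 = CF/ABHG/- → run C
t=10: L0/L1/L2 = F/ABHG/- → run F
t=11: L0/L1/L2 = F/ABHG/- → run F
t=12: L0/L1/L2 = -/ABHG/- → run A
t=13: L0/L1/L2 = -/ABHG/- → run A
t=14: L0/L1/L2 = -/ABHG/- → run A
t=15: L0/L1/L2 = -/ABHG/- → run A
t=16: L0/L1/L2 = -/BHG/A → run B
t=17: L0/L1/L2 = -/BHG/A → run B
t=18: L0/L1/L2 = -/BHG/A → run B
t=19: L0/L1/L2 = -/BHG/A → run B
t=20: L0/L1/L2 = -/HG/AB → run H
t=21: L0/L1/L2 = -/G/AB → run G
t=22: L0/L1/L2 = -/G/AB → run G
t=23: L0/L1/L2 = -/G/AB → run G
t=24: L0/L1/L2 = -/G/AB → run G
t=25: L0/L1/L2 = -/-/ABG → run A
t=26: L0/L1/L2 = -/-/BG → run B
t=27: L0/L1/L2 = -/-/G → run G
t=28: L0/L1/L2 = -/-/G → run G
t=29: (idle)
t=30: (idle)
t=31: (idle)
t=32: (idle)
t=33: (idle)
t=34: (idle)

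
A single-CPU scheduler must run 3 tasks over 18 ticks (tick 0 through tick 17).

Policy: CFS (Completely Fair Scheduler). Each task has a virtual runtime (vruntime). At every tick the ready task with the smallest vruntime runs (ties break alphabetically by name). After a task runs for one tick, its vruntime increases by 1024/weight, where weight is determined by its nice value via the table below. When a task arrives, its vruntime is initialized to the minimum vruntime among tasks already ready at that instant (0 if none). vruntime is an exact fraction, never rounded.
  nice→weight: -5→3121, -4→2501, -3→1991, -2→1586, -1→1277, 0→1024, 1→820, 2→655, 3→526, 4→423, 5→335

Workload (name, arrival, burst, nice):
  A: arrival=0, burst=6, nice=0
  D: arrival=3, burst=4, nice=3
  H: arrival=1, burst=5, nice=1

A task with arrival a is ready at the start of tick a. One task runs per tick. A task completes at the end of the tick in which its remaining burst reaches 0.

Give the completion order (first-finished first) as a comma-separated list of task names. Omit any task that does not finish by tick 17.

t=0: vr[A=0] → run A
t=1: vr[A=1 H=1] → run A
t=2: vr[A=2 H=1] → run H
t=3: vr[A=2 D=2 H=461/205] → run A
t=4: vr[A=3 D=2 H=461/205] → run D
t=5: vr[A=3 D=1038/263 H=461/205] → run H
t=6: vr[A=3 D=1038/263 H=717/205] → run A
t=7: vr[A=4 D=1038/263 H=717/205] → run H
t=8: vr[A=4 D=1038/263 H=973/205] → run D
t=9: vr[A=4 D=1550/263 H=973/205] → run A
t=10: vr[A=5 D=1550/263 H=973/205] → run H
t=11: vr[A=5 D=1550/263 H=1229/205] → run A
t=12: vr[D=1550/263 H=1229/205] → run D
t=13: vr[D=2062/263 H=1229/205] → run H
t=14: vr[D=2062/263] → run D
t=15: (idle)
t=16: (idle)
t=17: (idle)

completion order = A, H, D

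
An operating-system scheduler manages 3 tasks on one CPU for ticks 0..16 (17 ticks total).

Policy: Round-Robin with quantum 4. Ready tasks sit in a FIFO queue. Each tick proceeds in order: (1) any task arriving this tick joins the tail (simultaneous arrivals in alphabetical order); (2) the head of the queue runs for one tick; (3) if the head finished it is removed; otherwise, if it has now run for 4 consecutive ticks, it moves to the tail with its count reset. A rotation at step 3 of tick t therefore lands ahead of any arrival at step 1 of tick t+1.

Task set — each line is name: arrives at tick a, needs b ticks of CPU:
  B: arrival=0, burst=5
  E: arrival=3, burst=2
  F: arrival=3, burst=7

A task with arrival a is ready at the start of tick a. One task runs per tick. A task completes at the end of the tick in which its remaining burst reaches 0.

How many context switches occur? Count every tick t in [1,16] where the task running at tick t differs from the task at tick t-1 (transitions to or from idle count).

t=0: queue=[B] q_used=0 → run B
t=1: queue=[B] q_used=1 → run B
t=2: queue=[B] q_used=2 → run B
t=3: queue=[B,E,F] q_used=3 → run B
t=4: queue=[E,F,B] q_used=0 → run E
t=5: queue=[E,F,B] q_used=1 → run E
t=6: queue=[F,B] q_used=0 → run F
t=7: queue=[F,B] q_used=1 → run F
t=8: queue=[F,B] q_used=2 → run F
t=9: queue=[F,B] q_used=3 → run F
t=10: queue=[B,F] q_used=0 → run B
t=11: queue=[F] q_used=0 → run F
t=12: queue=[F] q_used=1 → run F
t=13: queue=[F] q_used=2 → run F
t=14: (idle)
t=15: (idle)
t=16: (idle)

context switches = 5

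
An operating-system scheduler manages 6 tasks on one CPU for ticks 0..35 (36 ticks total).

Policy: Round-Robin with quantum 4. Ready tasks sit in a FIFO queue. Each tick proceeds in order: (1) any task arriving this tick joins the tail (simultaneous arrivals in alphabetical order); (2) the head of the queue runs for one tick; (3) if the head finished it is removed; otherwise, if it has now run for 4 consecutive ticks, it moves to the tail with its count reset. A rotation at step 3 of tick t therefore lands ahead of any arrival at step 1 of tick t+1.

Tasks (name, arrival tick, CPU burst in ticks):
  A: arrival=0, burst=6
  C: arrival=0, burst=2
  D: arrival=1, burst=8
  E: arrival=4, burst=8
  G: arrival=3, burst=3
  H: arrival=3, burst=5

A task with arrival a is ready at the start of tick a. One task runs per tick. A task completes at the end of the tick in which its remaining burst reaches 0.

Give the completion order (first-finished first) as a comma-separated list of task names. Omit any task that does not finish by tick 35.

completion order = C, G, A, D, H, E

t=0: queue=[A,C] q_used=0 → run A
t=1: queue=[A,C,D] q_used=1 → run A
t=2: queue=[A,C,D] q_used=2 → run A
t=3: queue=[A,C,D,G,H] q_used=3 → run A
t=4: queue=[C,D,G,H,A,E] q_used=0 → run C
t=5: queue=[C,D,G,H,A,E] q_used=1 → run C
t=6: queue=[D,G,H,A,E] q_used=0 → run D
t=7: queue=[D,G,H,A,E] q_used=1 → run D
t=8: queue=[D,G,H,A,E] q_used=2 → run D
t=9: queue=[D,G,H,A,E] q_used=3 → run D
t=10: queue=[G,H,A,E,D] q_used=0 → run G
t=11: queue=[G,H,A,E,D] q_used=1 → run G
t=12: queue=[G,H,A,E,D] q_used=2 → run G
t=13: queue=[H,A,E,D] q_used=0 → run H
t=14: queue=[H,A,E,D] q_used=1 → run H
t=15: queue=[H,A,E,D] q_used=2 → run H
t=16: queue=[H,A,E,D] q_used=3 → run H
t=17: queue=[A,E,D,H] q_used=0 → run A
t=18: queue=[A,E,D,H] q_used=1 → run A
t=19: queue=[E,D,H] q_used=0 → run E
t=20: queue=[E,D,H] q_used=1 → run E
t=21: queue=[E,D,H] q_used=2 → run E
t=22: queue=[E,D,H] q_used=3 → run E
t=23: queue=[D,H,E] q_used=0 → run D
t=24: queue=[D,H,E] q_used=1 → run D
t=25: queue=[D,H,E] q_used=2 → run D
t=26: queue=[D,H,E] q_used=3 → run D
t=27: queue=[H,E] q_used=0 → run H
t=28: queue=[E] q_used=0 → run E
t=29: queue=[E] q_used=1 → run E
t=30: queue=[E] q_used=2 → run E
t=31: queue=[E] q_used=3 → run E
t=32: (idle)
t=33: (idle)
t=34: (idle)
t=35: (idle)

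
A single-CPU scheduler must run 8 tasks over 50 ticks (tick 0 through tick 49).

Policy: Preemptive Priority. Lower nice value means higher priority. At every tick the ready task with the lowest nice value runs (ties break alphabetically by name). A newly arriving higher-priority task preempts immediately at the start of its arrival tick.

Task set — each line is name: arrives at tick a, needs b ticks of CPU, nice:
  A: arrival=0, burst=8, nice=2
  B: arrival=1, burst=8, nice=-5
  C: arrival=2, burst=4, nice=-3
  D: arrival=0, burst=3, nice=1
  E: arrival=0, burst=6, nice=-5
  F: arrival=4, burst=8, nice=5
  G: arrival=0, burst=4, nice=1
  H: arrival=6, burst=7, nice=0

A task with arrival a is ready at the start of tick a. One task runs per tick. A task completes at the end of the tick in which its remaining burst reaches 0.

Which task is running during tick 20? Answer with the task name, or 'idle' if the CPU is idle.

running at tick 20 = H

t=0: ready={A,D,E,G} → run E
t=1: ready={A,B,D,E,G} → run B
t=2: ready={A,B,C,D,E,G} → run B
t=3: ready={A,B,C,D,E,G} → run B
t=4: ready={A,B,C,D,E,F,G} → run B
t=5: ready={A,B,C,D,E,F,G} → run B
t=6: ready={A,B,C,D,E,F,G,H} → run B
t=7: ready={A,B,C,D,E,F,G,H} → run B
t=8: ready={A,B,C,D,E,F,G,H} → run B
t=9: ready={A,C,D,E,F,G,H} → run E
t=10: ready={A,C,D,E,F,G,H} → run E
t=11: ready={A,C,D,E,F,G,H} → run E
t=12: ready={A,C,D,E,F,G,H} → run E
t=13: ready={A,C,D,E,F,G,H} → run E
t=14: ready={A,C,D,F,G,H} → run C
t=15: ready={A,C,D,F,G,H} → run C
t=16: ready={A,C,D,F,G,H} → run C
t=17: ready={A,C,D,F,G,H} → run C
t=18: ready={A,D,F,G,H} → run H
t=19: ready={A,D,F,G,H} → run H
t=20: ready={A,D,F,G,H} → run H
t=21: ready={A,D,F,G,H} → run H
t=22: ready={A,D,F,G,H} → run H
t=23: ready={A,D,F,G,H} → run H
t=24: ready={A,D,F,G,H} → run H
t=25: ready={A,D,F,G} → run D
t=26: ready={A,D,F,G} → run D
t=27: ready={A,D,F,G} → run D
t=28: ready={A,F,G} → run G
t=29: ready={A,F,G} → run G
t=30: ready={A,F,G} → run G
t=31: ready={A,F,G} → run G
t=32: ready={A,F} → run A
t=33: ready={A,F} → run A
t=34: ready={A,F} → run A
t=35: ready={A,F} → run A
t=36: ready={A,F} → run A
t=37: ready={A,F} → run A
t=38: ready={A,F} → run A
t=39: ready={A,F} → run A
t=40: ready={F} → run F
t=41: ready={F} → run F
t=42: ready={F} → run F
t=43: ready={F} → run F
t=44: ready={F} → run F
t=45: ready={F} → run F
t=46: ready={F} → run F
t=47: ready={F} → run F
t=48: (idle)
t=49: (idle)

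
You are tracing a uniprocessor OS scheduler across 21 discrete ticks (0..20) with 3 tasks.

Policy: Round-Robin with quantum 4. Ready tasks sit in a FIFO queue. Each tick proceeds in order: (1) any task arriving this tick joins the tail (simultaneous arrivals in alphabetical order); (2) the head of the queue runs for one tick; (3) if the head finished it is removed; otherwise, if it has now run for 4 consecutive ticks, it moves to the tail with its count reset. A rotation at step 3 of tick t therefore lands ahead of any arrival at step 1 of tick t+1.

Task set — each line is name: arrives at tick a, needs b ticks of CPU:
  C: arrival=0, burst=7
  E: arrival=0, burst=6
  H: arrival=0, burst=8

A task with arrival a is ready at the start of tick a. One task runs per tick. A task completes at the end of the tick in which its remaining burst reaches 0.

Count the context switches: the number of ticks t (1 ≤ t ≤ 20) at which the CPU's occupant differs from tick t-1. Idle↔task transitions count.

t=0: queue=[C,E,H] q_used=0 → run C
t=1: queue=[C,E,H] q_used=1 → run C
t=2: queue=[C,E,H] q_used=2 → run C
t=3: queue=[C,E,H] q_used=3 → run C
t=4: queue=[E,H,C] q_used=0 → run E
t=5: queue=[E,H,C] q_used=1 → run E
t=6: queue=[E,H,C] q_used=2 → run E
t=7: queue=[E,H,C] q_used=3 → run E
t=8: queue=[H,C,E] q_used=0 → run H
t=9: queue=[H,C,E] q_used=1 → run H
t=10: queue=[H,C,E] q_used=2 → run H
t=11: queue=[H,C,E] q_used=3 → run H
t=12: queue=[C,E,H] q_used=0 → run C
t=13: queue=[C,E,H] q_used=1 → run C
t=14: queue=[C,E,H] q_used=2 → run C
t=15: queue=[E,H] q_used=0 → run E
t=16: queue=[E,H] q_used=1 → run E
t=17: queue=[H] q_used=0 → run H
t=18: queue=[H] q_used=1 → run H
t=19: queue=[H] q_used=2 → run H
t=20: queue=[H] q_used=3 → run H

context switches = 5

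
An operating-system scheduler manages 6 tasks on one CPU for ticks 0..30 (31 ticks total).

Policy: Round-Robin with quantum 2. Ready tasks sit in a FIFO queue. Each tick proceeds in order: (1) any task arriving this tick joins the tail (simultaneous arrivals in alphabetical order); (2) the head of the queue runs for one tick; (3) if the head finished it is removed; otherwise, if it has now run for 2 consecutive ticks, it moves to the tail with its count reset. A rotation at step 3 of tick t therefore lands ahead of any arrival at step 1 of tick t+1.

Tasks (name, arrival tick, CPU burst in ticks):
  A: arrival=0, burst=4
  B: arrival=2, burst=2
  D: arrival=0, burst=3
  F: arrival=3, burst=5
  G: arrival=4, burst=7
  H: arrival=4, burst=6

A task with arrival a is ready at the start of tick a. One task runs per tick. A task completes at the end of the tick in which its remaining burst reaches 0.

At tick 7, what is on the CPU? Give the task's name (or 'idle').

t=0: queue=[A,D] q_used=0 → run A
t=1: queue=[A,D] q_used=1 → run A
t=2: queue=[D,A,B] q_used=0 → run D
t=3: queue=[D,A,B,F] q_used=1 → run D
t=4: queue=[A,B,F,D,G,H] q_used=0 → run A
t=5: queue=[A,B,F,D,G,H] q_used=1 → run A
t=6: queue=[B,F,D,G,H] q_used=0 → run B
t=7: queue=[B,F,D,G,H] q_used=1 → run B
t=8: queue=[F,D,G,H] q_used=0 → run F
t=9: queue=[F,D,G,H] q_used=1 → run F
t=10: queue=[D,G,H,F] q_used=0 → run D
t=11: queue=[G,H,F] q_used=0 → run G
t=12: queue=[G,H,F] q_used=1 → run G
t=13: queue=[H,F,G] q_used=0 → run H
t=14: queue=[H,F,G] q_used=1 → run H
t=15: queue=[F,G,H] q_used=0 → run F
t=16: queue=[F,G,H] q_used=1 → run F
t=17: queue=[G,H,F] q_used=0 → run G
t=18: queue=[G,H,F] q_used=1 → run G
t=19: queue=[H,F,G] q_used=0 → run H
t=20: queue=[H,F,G] q_used=1 → run H
t=21: queue=[F,G,H] q_used=0 → run F
t=22: queue=[G,H] q_used=0 → run G
t=23: queue=[G,H] q_used=1 → run G
t=24: queue=[H,G] q_used=0 → run H
t=25: queue=[H,G] q_used=1 → run H
t=26: queue=[G] q_used=0 → run G
t=27: (idle)
t=28: (idle)
t=29: (idle)
t=30: (idle)

running at tick 7 = B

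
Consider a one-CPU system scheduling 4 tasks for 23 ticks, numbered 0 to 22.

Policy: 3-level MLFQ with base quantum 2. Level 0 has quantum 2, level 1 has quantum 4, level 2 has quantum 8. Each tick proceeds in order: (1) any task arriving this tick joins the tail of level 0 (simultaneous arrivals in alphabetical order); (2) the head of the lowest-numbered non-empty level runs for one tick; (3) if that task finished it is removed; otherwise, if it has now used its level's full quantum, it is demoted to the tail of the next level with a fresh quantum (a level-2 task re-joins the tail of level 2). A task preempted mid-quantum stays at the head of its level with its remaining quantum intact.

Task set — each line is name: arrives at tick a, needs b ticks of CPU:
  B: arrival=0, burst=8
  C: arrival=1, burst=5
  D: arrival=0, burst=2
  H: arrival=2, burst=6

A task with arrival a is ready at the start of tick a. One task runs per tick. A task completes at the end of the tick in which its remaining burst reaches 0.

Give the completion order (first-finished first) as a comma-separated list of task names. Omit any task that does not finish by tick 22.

t=0: L0/L1/L2 = BD/-/- → run B
t=1: L0/L1/L2 = BDC/-/- → run B
t=2: L0/L1/L2 = DCH/B/- → run D
t=3: L0/L1/L2 = DCH/B/- → run D
t=4: L0/L1/L2 = CH/B/- → run C
t=5: L0/L1/L2 = CH/B/- → run C
t=6: L0/L1/L2 = H/BC/- → run H
t=7: L0/L1/L2 = H/BC/- → run H
t=8: L0/L1/L2 = -/BCH/- → run B
t=9: L0/L1/L2 = -/BCH/- → run B
t=10: L0/L1/L2 = -/BCH/- → run B
t=11: L0/L1/L2 = -/BCH/- → run B
t=12: L0/L1/L2 = -/CH/B → run C
t=13: L0/L1/L2 = -/CH/B → run C
t=14: L0/L1/L2 = -/CH/B → run C
t=15: L0/L1/L2 = -/H/B → run H
t=16: L0/L1/L2 = -/H/B → run H
t=17: L0/L1/L2 = -/H/B → run H
t=18: L0/L1/L2 = -/H/B → run H
t=19: L0/L1/L2 = -/-/B → run B
t=20: L0/L1/L2 = -/-/B → run B
t=21: (idle)
t=22: (idle)

completion order = D, C, H, B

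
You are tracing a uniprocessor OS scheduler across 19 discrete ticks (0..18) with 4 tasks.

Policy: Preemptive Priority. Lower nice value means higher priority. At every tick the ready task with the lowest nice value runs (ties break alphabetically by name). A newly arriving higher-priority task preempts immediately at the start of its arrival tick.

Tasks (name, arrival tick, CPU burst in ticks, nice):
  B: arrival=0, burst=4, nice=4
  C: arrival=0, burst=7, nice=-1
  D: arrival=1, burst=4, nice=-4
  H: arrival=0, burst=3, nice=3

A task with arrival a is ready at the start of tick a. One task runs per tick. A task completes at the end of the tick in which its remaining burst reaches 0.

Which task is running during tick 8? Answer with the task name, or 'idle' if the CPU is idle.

t=0: ready={B,C,H} → run C
t=1: ready={B,C,D,H} → run D
t=2: ready={B,C,D,H} → run D
t=3: ready={B,C,D,H} → run D
t=4: ready={B,C,D,H} → run D
t=5: ready={B,C,H} → run C
t=6: ready={B,C,H} → run C
t=7: ready={B,C,H} → run C
t=8: ready={B,C,H} → run C
t=9: ready={B,C,H} → run C
t=10: ready={B,C,H} → run C
t=11: ready={B,H} → run H
t=12: ready={B,H} → run H
t=13: ready={B,H} → run H
t=14: ready={B} → run B
t=15: ready={B} → run B
t=16: ready={B} → run B
t=17: ready={B} → run B
t=18: (idle)

running at tick 8 = C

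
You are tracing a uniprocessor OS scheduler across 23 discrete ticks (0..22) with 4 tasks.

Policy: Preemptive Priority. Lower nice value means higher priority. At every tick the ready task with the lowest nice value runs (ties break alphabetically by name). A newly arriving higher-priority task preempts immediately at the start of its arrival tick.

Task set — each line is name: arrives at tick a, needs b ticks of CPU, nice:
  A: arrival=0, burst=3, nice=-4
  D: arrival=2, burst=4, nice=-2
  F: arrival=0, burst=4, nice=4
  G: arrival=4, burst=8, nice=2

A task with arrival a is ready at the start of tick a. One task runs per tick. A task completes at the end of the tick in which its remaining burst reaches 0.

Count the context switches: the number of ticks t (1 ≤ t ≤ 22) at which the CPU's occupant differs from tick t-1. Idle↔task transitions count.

context switches = 4

t=0: ready={A,F} → run A
t=1: ready={A,F} → run A
t=2: ready={A,D,F} → run A
t=3: ready={D,F} → run D
t=4: ready={D,F,G} → run D
t=5: ready={D,F,G} → run D
t=6: ready={D,F,G} → run D
t=7: ready={F,G} → run G
t=8: ready={F,G} → run G
t=9: ready={F,G} → run G
t=10: ready={F,G} → run G
t=11: ready={F,G} → run G
t=12: ready={F,G} → run G
t=13: ready={F,G} → run G
t=14: ready={F,G} → run G
t=15: ready={F} → run F
t=16: ready={F} → run F
t=17: ready={F} → run F
t=18: ready={F} → run F
t=19: (idle)
t=20: (idle)
t=21: (idle)
t=22: (idle)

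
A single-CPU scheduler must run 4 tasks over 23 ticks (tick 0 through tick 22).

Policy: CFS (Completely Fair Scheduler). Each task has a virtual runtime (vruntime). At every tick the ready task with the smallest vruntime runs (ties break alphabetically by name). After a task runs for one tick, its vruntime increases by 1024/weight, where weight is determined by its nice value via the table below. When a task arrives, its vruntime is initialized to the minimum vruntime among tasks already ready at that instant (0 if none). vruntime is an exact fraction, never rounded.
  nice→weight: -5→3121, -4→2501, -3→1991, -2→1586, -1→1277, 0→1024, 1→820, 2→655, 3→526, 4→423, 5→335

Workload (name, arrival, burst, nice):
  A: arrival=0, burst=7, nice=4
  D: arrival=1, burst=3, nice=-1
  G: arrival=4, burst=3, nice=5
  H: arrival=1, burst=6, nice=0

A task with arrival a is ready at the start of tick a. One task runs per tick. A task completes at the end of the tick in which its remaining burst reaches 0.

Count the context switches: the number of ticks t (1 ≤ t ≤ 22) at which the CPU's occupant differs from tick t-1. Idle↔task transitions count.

context switches = 16

t=0: vr[A=0] → run A
t=1: vr[A=1024/423 D=1024/423 H=1024/423] → run A
t=2: vr[A=2048/423 D=1024/423 H=1024/423] → run D
t=3: vr[A=2048/423 D=1740800/540171 H=1024/423] → run H
t=4: vr[A=2048/423 D=1740800/540171 G=1740800/540171 H=1447/423] → run D
t=5: vr[A=2048/423 D=2173952/540171 G=1740800/540171 H=1447/423] → run G
t=6: vr[A=2048/423 D=2173952/540171 G=1136303104/180957285 H=1447/423] → run H
t=7: vr[A=2048/423 D=2173952/540171 G=1136303104/180957285 H=1870/423] → run D
t=8: vr[A=2048/423 G=1136303104/180957285 H=1870/423] → run H
t=9: vr[A=2048/423 G=1136303104/180957285 H=2293/423] → run A
t=10: vr[A=1024/141 G=1136303104/180957285 H=2293/423] → run H
t=11: vr[A=1024/141 G=1136303104/180957285 H=2716/423] → run G
t=12: vr[A=1024/141 G=1689438208/180957285 H=2716/423] → run H
t=13: vr[A=1024/141 G=1689438208/180957285 H=3139/423] → run A
t=14: vr[A=4096/423 G=1689438208/180957285 H=3139/423] → run H
t=15: vr[A=4096/423 G=1689438208/180957285] → run G
t=16: vr[A=4096/423] → run A
t=17: vr[A=5120/423] → run A
t=18: vr[A=2048/141] → run A
t=19: (idle)
t=20: (idle)
t=21: (idle)
t=22: (idle)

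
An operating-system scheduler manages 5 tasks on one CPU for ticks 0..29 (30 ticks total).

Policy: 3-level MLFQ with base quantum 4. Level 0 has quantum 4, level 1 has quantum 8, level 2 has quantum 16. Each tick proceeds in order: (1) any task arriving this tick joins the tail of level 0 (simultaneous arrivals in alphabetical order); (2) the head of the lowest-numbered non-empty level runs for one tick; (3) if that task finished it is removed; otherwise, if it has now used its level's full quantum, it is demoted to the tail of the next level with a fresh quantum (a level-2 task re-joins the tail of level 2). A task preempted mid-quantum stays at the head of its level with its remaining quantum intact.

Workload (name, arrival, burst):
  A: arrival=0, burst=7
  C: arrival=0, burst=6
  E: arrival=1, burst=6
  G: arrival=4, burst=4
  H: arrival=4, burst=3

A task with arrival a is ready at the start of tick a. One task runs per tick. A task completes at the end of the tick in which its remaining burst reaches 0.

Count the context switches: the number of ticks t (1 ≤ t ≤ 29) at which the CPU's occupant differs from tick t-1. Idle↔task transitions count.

t=0: L0/L1/L2 = AC/-/- → run A
t=1: L0/L1/L2 = ACE/-/- → run A
t=2: L0/L1/L2 = ACE/-/- → run A
t=3: L0/L1/L2 = ACE/-/- → run A
t=4: L0/L1/L2 = CEGH/A/- → run C
t=5: L0/L1/L2 = CEGH/A/- → run C
t=6: L0/L1/L2 = CEGH/A/- → run C
t=7: L0/L1/L2 = CEGH/A/- → run C
t=8: L0/L1/L2 = EGH/AC/- → run E
t=9: L0/L1/L2 = EGH/AC/- → run E
t=10: L0/L1/L2 = EGH/AC/- → run E
t=11: L0/L1/L2 = EGH/AC/- → run E
t=12: L0/L1/L2 = GH/ACE/- → run G
t=13: L0/L1/L2 = GH/ACE/- → run G
t=14: L0/L1/L2 = GH/ACE/- → run G
t=15: L0/L1/L2 = GH/ACE/- → run G
t=16: L0/L1/L2 = H/ACE/- → run H
t=17: L0/L1/L2 = H/ACE/- → run H
t=18: L0/L1/L2 = H/ACE/- → run H
t=19: L0/L1/L2 = -/ACE/- → run A
t=20: L0/L1/L2 = -/ACE/- → run A
t=21: L0/L1/L2 = -/ACE/- → run A
t=22: L0/L1/L2 = -/CE/- → run C
t=23: L0/L1/L2 = -/CE/- → run C
t=24: L0/L1/L2 = -/E/- → run E
t=25: L0/L1/L2 = -/E/- → run E
t=26: (idle)
t=27: (idle)
t=28: (idle)
t=29: (idle)

context switches = 8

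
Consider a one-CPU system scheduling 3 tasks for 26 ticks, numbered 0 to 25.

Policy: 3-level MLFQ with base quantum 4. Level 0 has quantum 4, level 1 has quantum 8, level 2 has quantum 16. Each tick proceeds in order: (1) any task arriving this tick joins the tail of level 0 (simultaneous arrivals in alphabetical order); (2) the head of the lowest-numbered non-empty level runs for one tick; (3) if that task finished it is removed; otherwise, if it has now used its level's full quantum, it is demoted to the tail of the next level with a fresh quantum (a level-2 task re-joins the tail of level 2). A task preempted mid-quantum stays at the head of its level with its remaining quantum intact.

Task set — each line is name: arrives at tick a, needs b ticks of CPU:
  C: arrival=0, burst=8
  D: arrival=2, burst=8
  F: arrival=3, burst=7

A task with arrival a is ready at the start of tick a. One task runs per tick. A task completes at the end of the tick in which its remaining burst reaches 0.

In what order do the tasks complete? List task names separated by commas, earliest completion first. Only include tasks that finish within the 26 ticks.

t=0: L0/L1/L2 = C/-/- → run C
t=1: L0/L1/L2 = C/-/- → run C
t=2: L0/L1/L2 = CD/-/- → run C
t=3: L0/L1/L2 = CDF/-/- → run C
t=4: L0/L1/L2 = DF/C/- → run D
t=5: L0/L1/L2 = DF/C/- → run D
t=6: L0/L1/L2 = DF/C/- → run D
t=7: L0/L1/L2 = DF/C/- → run D
t=8: L0/L1/L2 = F/CD/- → run F
t=9: L0/L1/L2 = F/CD/- → run F
t=10: L0/L1/L2 = F/CD/- → run F
t=11: L0/L1/L2 = F/CD/- → run F
t=12: L0/L1/L2 = -/CDF/- → run C
t=13: L0/L1/L2 = -/CDF/- → run C
t=14: L0/L1/L2 = -/CDF/- → run C
t=15: L0/L1/L2 = -/CDF/- → run C
t=16: L0/L1/L2 = -/DF/- → run D
t=17: L0/L1/L2 = -/DF/- → run D
t=18: L0/L1/L2 = -/DF/- → run D
t=19: L0/L1/L2 = -/DF/- → run D
t=20: L0/L1/L2 = -/F/- → run F
t=21: L0/L1/L2 = -/F/- → run F
t=22: L0/L1/L2 = -/F/- → run F
t=23: (idle)
t=24: (idle)
t=25: (idle)

completion order = C, D, F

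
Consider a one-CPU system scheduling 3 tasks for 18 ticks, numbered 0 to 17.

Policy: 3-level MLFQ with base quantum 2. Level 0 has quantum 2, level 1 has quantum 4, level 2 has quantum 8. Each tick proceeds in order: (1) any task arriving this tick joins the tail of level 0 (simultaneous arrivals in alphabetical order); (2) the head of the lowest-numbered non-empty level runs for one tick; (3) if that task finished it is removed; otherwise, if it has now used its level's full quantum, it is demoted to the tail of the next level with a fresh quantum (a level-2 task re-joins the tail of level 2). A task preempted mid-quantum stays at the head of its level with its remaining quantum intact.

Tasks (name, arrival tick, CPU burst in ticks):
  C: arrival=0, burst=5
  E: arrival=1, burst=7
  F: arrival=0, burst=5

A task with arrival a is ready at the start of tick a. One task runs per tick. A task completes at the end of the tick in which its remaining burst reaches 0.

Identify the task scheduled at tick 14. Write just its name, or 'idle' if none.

t=0: L0/L1/L2 = CF/-/- → run C
t=1: L0/L1/L2 = CFE/-/- → run C
t=2: L0/L1/L2 = FE/C/- → run F
t=3: L0/L1/L2 = FE/C/- → run F
t=4: L0/L1/L2 = E/CF/- → run E
t=5: L0/L1/L2 = E/CF/- → run E
t=6: L0/L1/L2 = -/CFE/- → run C
t=7: L0/L1/L2 = -/CFE/- → run C
t=8: L0/L1/L2 = -/CFE/- → run C
t=9: L0/L1/L2 = -/FE/- → run F
t=10: L0/L1/L2 = -/FE/- → run F
t=11: L0/L1/L2 = -/FE/- → run F
t=12: L0/L1/L2 = -/E/- → run E
t=13: L0/L1/L2 = -/E/- → run E
t=14: L0/L1/L2 = -/E/- → run E
t=15: L0/L1/L2 = -/E/- → run E
t=16: L0/L1/L2 = -/-/E → run E
t=17: (idle)

running at tick 14 = E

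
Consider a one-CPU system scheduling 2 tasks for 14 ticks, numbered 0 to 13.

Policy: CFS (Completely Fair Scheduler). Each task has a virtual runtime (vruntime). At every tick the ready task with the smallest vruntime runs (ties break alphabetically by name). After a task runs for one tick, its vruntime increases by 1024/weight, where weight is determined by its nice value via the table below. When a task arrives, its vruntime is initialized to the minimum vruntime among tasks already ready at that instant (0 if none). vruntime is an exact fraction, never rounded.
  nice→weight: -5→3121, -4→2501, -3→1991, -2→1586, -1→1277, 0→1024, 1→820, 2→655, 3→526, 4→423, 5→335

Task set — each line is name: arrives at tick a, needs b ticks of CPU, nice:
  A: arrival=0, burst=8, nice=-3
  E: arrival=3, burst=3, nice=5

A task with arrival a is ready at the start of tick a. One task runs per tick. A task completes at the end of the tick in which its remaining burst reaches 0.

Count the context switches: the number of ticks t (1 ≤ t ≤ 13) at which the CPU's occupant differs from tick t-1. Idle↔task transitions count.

t=0: vr[A=0] → run A
t=1: vr[A=1024/1991] → run A
t=2: vr[A=2048/1991] → run A
t=3: vr[A=3072/1991 E=3072/1991] → run A
t=4: vr[A=4096/1991 E=3072/1991] → run E
t=5: vr[A=4096/1991 E=3067904/666985] → run A
t=6: vr[A=5120/1991 E=3067904/666985] → run A
t=7: vr[A=6144/1991 E=3067904/666985] → run A
t=8: vr[A=7168/1991 E=3067904/666985] → run A
t=9: vr[E=3067904/666985] → run E
t=10: vr[E=5106688/666985] → run E
t=11: (idle)
t=12: (idle)
t=13: (idle)

context switches = 4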